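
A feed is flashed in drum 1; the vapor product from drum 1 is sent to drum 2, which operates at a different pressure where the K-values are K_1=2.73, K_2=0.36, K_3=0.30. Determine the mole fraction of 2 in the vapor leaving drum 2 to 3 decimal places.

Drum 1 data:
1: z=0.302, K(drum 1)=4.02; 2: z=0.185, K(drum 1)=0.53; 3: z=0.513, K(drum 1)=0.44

Drum 1:
Rachford–Rice: g(ψ₁) = Σ zᵢ(Kᵢ−1)/(1+ψ₁(Kᵢ−1)) = 0.
Feasibility: ΣzᵢKᵢ = 1.538, Σzᵢ/Kᵢ = 1.590 — both > 1, two phases present.
Newton iteration, ψ₁⁰ = 0.5:
  ψ₁ = 0.500: g = -0.1493, g' = -0.817 → ψ₁ = 0.317
  ψ₁ = 0.317: g = 0.0142, g' = -1.013 → ψ₁ = 0.331
Converged at ψ₁ = 0.331.
Drum-1 compositions:
  1: x = 0.151, y = 0.607
  2: x = 0.219, y = 0.116
  3: x = 0.630, y = 0.277
Drum-2 feed = drum-1 vapor: z₂ = (0.6067, 0.1161, 0.2772).
Drum 2:
Material balance + equilibrium reduce to Σ zᵢ(Kᵢ−1)/(1+ψ₂(Kᵢ−1)) = 0.
g(0) = ΣzᵢKᵢ − 1 = 0.781 and g(1) = 1 − Σzᵢ/Kᵢ = -0.469, so a root lies in (0, 1).
Iterate (Newton) starting at ψ₂ = 0.5:
  ψ₂ = 0.500: g = 0.1550, g' = -0.946 → ψ₂ = 0.664
  ψ₂ = 0.664: g = -0.0031, g' = -1.011 → ψ₂ = 0.661
Converged at ψ₂ = 0.661.
  1: x = 0.283, y = 0.773
  2: x = 0.201, y = 0.072
  3: x = 0.516, y = 0.155

y_2 (drum 2) = 0.072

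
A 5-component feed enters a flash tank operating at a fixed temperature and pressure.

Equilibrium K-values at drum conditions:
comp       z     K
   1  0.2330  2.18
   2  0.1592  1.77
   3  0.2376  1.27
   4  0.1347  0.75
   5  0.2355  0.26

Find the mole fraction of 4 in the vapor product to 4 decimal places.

y_4 = 0.1156

Newton iteration, ψ⁰ = 0.5:
  ψ = 0.5000: g = 0.00284, g' = -0.5269 → ψ = 0.5054
Converged at ψ = 0.5054.
Compositions from xᵢ = zᵢ/(1+ψ(Kᵢ−1)), yᵢ = Kᵢxᵢ:
  1: x = 0.1460, y = 0.3182
  2: x = 0.1146, y = 0.2028
  3: x = 0.2091, y = 0.2655
  4: x = 0.1542, y = 0.1156
  5: x = 0.3762, y = 0.0978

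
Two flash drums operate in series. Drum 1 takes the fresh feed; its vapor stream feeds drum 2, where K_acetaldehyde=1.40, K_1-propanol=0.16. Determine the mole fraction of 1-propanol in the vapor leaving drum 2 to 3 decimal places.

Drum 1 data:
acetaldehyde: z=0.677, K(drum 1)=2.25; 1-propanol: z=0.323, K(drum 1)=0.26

y_1-propanol (drum 2) = 0.052

Drum 1:
Binary case is linear: z₁(K₁−1)(1+ψ₁(K₂−1)) + z₂(K₂−1)(1+ψ₁(K₁−1)) = 0
⇒ ψ₁ = [z₁(K₁−1)+z₂(K₂−1)] / [−(K₁−1)(K₂−1)] = 0.6072/0.9250 = 0.656
Drum-1 compositions:
  acetaldehyde: x = 0.372, y = 0.837
  1-propanol: x = 0.628, y = 0.163
Drum-2 feed = drum-1 vapor: z₂ = (0.8367, 0.1633).
Drum 2:
Let ψ₂ = V/F and solve Σ zᵢ(Kᵢ−1)/(1+ψ₂(Kᵢ−1)) = 0.
Check two-phase: ΣzᵢKᵢ = 1.197 > 1 and Σzᵢ/Kᵢ = 1.618 > 1, so g(0) = 0.197 > 0 and g(1) = -0.618 < 0.
Binary case is linear: z₁(K₁−1)(1+ψ₂(K₂−1)) + z₂(K₂−1)(1+ψ₂(K₁−1)) = 0
⇒ ψ₂ = [z₁(K₁−1)+z₂(K₂−1)] / [−(K₁−1)(K₂−1)] = 0.1975/0.3360 = 0.588
  acetaldehyde: x = 0.677, y = 0.948
  1-propanol: x = 0.323, y = 0.052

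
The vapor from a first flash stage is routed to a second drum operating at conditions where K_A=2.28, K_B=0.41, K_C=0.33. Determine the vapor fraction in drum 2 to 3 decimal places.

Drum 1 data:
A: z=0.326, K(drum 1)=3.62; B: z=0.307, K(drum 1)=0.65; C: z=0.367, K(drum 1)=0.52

V/F (drum 2) = 0.410

Drum 1:
Material balance + equilibrium reduce to Σ zᵢ(Kᵢ−1)/(1+ψ₁(Kᵢ−1)) = 0.
g(0) = ΣzᵢKᵢ − 1 = 0.571 and g(1) = 1 − Σzᵢ/Kᵢ = -0.268, so a root lies in (0, 1).
Iterate (Newton) starting at ψ₁ = 0.5:
  ψ₁ = 0.500: g = 0.0077, g' = -0.621 → ψ₁ = 0.512
  ψ₁ = 0.512: g = 0.0001, g' = -0.612 → ψ₁ = 0.513
Converged at ψ₁ = 0.513.
Drum-1 compositions:
  A: x = 0.139, y = 0.504
  B: x = 0.374, y = 0.243
  C: x = 0.487, y = 0.253
Drum-2 feed = drum-1 vapor: z₂ = (0.5037, 0.2432, 0.2531).
Drum 2:
Iterate (Newton) starting at ψ₂ = 0.58:
  ψ₂ = 0.580: g = -0.1254, g' = -0.771 → ψ₂ = 0.417
  ψ₂ = 0.417: g = -0.0055, g' = -0.719 → ψ₂ = 0.410
Converged at ψ₂ = 0.410.
  A: x = 0.330, y = 0.753
  B: x = 0.321, y = 0.131
  C: x = 0.349, y = 0.115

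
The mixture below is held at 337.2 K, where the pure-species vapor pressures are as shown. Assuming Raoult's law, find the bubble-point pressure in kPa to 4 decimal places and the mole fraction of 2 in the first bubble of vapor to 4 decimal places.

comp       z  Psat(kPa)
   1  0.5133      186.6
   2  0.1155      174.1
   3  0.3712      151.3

At the bubble point ψ → 0, so ΣzᵢKᵢ = 1 with Kᵢ = Pᵢˢᵃᵗ/P ⇒ P = ΣzᵢPᵢˢᵃᵗ.
P = 0.5133·186.6 + 0.1155·174.1 + 0.3712·151.3 = 172.0529 kPa
yᵢ = zᵢPᵢˢᵃᵗ/P ⇒ y_2 = 0.1155·174.1/172.0529 = 0.1169

Pbub = 172.0529 kPa, y_2 = 0.1169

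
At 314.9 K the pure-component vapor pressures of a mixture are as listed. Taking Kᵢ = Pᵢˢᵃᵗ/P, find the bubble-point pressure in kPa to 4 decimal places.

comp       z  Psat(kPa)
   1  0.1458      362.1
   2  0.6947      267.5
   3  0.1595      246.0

Pbub = 277.8634 kPa

At the bubble point ψ → 0, so ΣzᵢKᵢ = 1 with Kᵢ = Pᵢˢᵃᵗ/P ⇒ P = ΣzᵢPᵢˢᵃᵗ.
P = 0.1458·362.1 + 0.6947·267.5 + 0.1595·246.0 = 277.8634 kPa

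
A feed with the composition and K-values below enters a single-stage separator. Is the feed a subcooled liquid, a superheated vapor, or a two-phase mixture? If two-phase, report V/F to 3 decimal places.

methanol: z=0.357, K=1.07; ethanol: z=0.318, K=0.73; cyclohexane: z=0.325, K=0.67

subcooled liquid

ΣzᵢKᵢ = 0.832; Σzᵢ/Kᵢ = 1.254.
Since ΣzᵢKᵢ < 1 the mixture is below its bubble point — single liquid phase.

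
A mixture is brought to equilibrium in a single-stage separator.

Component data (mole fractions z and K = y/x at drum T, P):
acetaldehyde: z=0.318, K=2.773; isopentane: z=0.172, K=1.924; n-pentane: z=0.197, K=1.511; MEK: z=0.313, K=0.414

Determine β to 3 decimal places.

β = 0.878

Material balance + equilibrium reduce to Σ zᵢ(Kᵢ−1)/(1+β(Kᵢ−1)) = 0.
Feasibility: ΣzᵢKᵢ = 1.640, Σzᵢ/Kᵢ = 1.090 — both > 1, two phases present.
Iterate (Newton) starting at β = 0.6:
  β = 0.600: g = 0.1696, g' = -0.581 → β = 0.892
  β = 0.892: g = -0.0095, g' = -0.690 → β = 0.878
Converged at β = 0.878.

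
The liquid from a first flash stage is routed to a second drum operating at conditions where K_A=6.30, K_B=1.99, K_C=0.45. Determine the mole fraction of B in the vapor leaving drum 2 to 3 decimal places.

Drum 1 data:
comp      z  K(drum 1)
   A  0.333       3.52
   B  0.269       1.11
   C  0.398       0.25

Drum 1:
Let ψ₁ = V/F and solve Σ zᵢ(Kᵢ−1)/(1+ψ₁(Kᵢ−1)) = 0.
Check two-phase: ΣzᵢKᵢ = 1.570 > 1 and Σzᵢ/Kᵢ = 1.929 > 1, so g(0) = 0.570 > 0 and g(1) = -0.929 < 0.
Newton–Raphson from ψ₁ = 0.5:
  ψ₁ = 0.500: g = -0.0782, g' = -0.990 → ψ₁ = 0.421
  ψ₁ = 0.421: g = -0.0008, g' = -0.979 → ψ₁ = 0.420
Converged at ψ₁ = 0.420.
Drum-1 compositions:
  A: x = 0.162, y = 0.569
  B: x = 0.257, y = 0.285
  C: x = 0.581, y = 0.145
Drum-2 feed = drum-1 liquid: z₂ = (0.1617, 0.2571, 0.5811).
Drum 2:
Material balance + equilibrium reduce to Σ zᵢ(Kᵢ−1)/(1+ψ₂(Kᵢ−1)) = 0.
g(0) = ΣzᵢKᵢ − 1 = 0.792 and g(1) = 1 − Σzᵢ/Kᵢ = -0.446, so a root lies in (0, 1).
Newton iteration, ψ₂⁰ = 0.49:
  ψ₂ = 0.490: g = -0.0278, g' = -0.795 → ψ₂ = 0.455
  ψ₂ = 0.455: g = 0.0005, g' = -0.823 → ψ₂ = 0.456
Converged at ψ₂ = 0.456.
  A: x = 0.047, y = 0.298
  B: x = 0.177, y = 0.353
  C: x = 0.775, y = 0.349

y_B (drum 2) = 0.353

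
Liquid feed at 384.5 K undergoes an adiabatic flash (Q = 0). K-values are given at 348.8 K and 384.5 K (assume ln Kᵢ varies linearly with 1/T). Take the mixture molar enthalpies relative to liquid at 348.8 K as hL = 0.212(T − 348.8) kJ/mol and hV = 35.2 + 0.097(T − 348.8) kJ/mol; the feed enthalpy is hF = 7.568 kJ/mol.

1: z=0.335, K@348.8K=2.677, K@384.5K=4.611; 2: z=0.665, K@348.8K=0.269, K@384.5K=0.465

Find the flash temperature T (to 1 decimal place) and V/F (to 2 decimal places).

T = 357.5 K, V/F = 0.17

Adiabatic flash: solve Rachford–Rice at each trial T, then check hF = ψ·hV(T) + (1−ψ)·hL(T).
  T = 348.8 K: K = (2.677, 0.269), RR gives ψ = 0.062, H_out = 2.173 kJ/mol
  T = 384.5 K: K = (4.611, 0.465), RR gives ψ = 0.442, H_out = 21.312 kJ/mol
  T = 366.6 K: K = (3.557, 0.358), RR gives ψ = 0.262, H_out = 12.456 kJ/mol
  T = 357.7 K: K = (3.097, 0.311), RR gives ψ = 0.169, H_out = 7.677 kJ/mol
  T = 353.2 K: K = (2.880, 0.289), RR gives ψ = 0.118, H_out = 5.016 kJ/mol
  T = 355.4 K: K = (2.985, 0.300), RR gives ψ = 0.144, H_out = 6.344 kJ/mol
Linear interpolation between T = 355.4 (H_out = 6.344) and T = 357.7 (H_out = 7.677) on hF = 7.568 gives T ≈ 357.5 K, at which ψ = 0.17.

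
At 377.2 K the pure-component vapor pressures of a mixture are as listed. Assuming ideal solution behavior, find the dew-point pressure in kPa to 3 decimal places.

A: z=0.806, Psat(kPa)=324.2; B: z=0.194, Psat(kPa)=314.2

At the dew point ψ → 1, so Σzᵢ/Kᵢ = 1 with Kᵢ = Pᵢˢᵃᵗ/P ⇒ 1/P = Σzᵢ/Pᵢˢᵃᵗ.
1/P = 0.806/324.2 + 0.194/314.2 = 0.003104 ⇒ P = 322.211 kPa

Pdew = 322.211 kPa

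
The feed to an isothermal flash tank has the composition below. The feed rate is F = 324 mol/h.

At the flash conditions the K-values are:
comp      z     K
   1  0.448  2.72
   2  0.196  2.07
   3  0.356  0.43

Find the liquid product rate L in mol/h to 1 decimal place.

Newton–Raphson from ψ = 0.37:
  ψ = 0.370: g = 0.3640, g' = -0.796 → ψ = 0.827
  ψ = 0.827: g = 0.0452, g' = -0.703 → ψ = 0.892
  ψ = 0.892: g = -0.0012, g' = -0.744 → ψ = 0.890
Converged at ψ = 0.890.
Then V = ψ·F = 0.8901·324 = 288.4 mol/h and L = F − V = 35.6 mol/h.

L = 35.6 mol/h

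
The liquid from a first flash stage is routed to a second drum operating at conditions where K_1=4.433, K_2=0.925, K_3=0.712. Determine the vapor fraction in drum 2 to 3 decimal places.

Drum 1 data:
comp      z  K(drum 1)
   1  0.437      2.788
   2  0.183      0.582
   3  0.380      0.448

Drum 1:
Iterate (Newton) starting at ψ₁ = 0.68:
  ψ₁ = 0.680: g = -0.0901, g' = -0.644 → ψ₁ = 0.540
Converged at ψ₁ = 0.540.
Drum-1 compositions:
  1: x = 0.222, y = 0.620
  2: x = 0.236, y = 0.138
  3: x = 0.541, y = 0.243
Drum-2 feed = drum-1 liquid: z₂ = (0.2224, 0.2363, 0.5413).
Drum 2:
Newton–Raphson from ψ₂ = 0.5:
  ψ₂ = 0.500: g = 0.0805, g' = -0.418 → ψ₂ = 0.693
  ψ₂ = 0.693: g = 0.0126, g' = -0.301 → ψ₂ = 0.734
  ψ₂ = 0.734: g = 0.0003, g' = -0.285 → ψ₂ = 0.736
Converged at ψ₂ = 0.736.
  1: x = 0.063, y = 0.280
  2: x = 0.250, y = 0.231
  3: x = 0.687, y = 0.489

V/F (drum 2) = 0.736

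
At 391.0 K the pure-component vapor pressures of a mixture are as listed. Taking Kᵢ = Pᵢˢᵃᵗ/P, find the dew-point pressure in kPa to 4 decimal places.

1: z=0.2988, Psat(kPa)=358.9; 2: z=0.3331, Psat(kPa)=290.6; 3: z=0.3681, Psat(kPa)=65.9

Pdew = 132.1959 kPa

At the dew point ψ → 1, so Σzᵢ/Kᵢ = 1 with Kᵢ = Pᵢˢᵃᵗ/P ⇒ 1/P = Σzᵢ/Pᵢˢᵃᵗ.
1/P = 0.2988/358.9 + 0.3331/290.6 + 0.3681/65.9 = 0.0075645 ⇒ P = 132.1959 kPa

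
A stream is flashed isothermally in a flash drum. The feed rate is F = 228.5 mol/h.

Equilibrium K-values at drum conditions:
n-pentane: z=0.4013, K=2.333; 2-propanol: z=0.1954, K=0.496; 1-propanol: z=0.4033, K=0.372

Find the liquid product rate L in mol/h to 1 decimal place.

Rachford–Rice: g(ψ) = Σ zᵢ(Kᵢ−1)/(1+ψ(Kᵢ−1)) = 0.
g(0) = ΣzᵢKᵢ − 1 = 0.1832 and g(1) = 1 − Σzᵢ/Kᵢ = -0.6501, so a root lies in (0, 1).
Newton iteration, ψ⁰ = 0.37:
  ψ = 0.3700: g = -0.09275, g' = -0.6647 → ψ = 0.2305
  ψ = 0.2305: g = 0.00166, g' = -0.6983 → ψ = 0.2328
Converged at ψ = 0.2328.
Then V = ψ·F = 0.2328·228.5 = 53.2 mol/h and L = F − V = 175.3 mol/h.

L = 175.3 mol/h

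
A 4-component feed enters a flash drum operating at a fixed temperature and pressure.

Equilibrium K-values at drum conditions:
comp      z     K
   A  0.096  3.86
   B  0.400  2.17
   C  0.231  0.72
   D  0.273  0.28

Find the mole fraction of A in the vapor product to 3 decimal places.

Rachford–Rice: g(V/F) = Σ zᵢ(Kᵢ−1)/(1+V/F(Kᵢ−1)) = 0.
g(0) = ΣzᵢKᵢ − 1 = 0.481 and g(1) = 1 − Σzᵢ/Kᵢ = -0.505, so a root lies in (0, 1).
Iterate (Newton) starting at V/F = 0.42:
  V/F = 0.420: g = 0.0835, g' = -0.722 → V/F = 0.536
Converged at V/F = 0.536.
Compositions from xᵢ = zᵢ/(1+V/F(Kᵢ−1)), yᵢ = Kᵢxᵢ:
  A: x = 0.038, y = 0.146
  B: x = 0.246, y = 0.534
  C: x = 0.272, y = 0.196
  D: x = 0.444, y = 0.124

y_A = 0.146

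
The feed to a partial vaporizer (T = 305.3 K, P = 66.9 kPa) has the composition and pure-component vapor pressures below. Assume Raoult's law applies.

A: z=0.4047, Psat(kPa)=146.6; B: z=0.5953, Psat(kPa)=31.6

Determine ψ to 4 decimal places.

ψ = 0.2673

Raoult's law: Kᵢ = Pᵢˢᵃᵗ/P = Pᵢˢᵃᵗ/66.9.
  K_A = 146.6/66.9 = 2.191330, K_B = 31.6/66.9 = 0.472347
Rachford–Rice: g(ψ) = Σ zᵢ(Kᵢ−1)/(1+ψ(Kᵢ−1)) = 0.
Feasibility: ΣzᵢKᵢ = 1.1680, Σzᵢ/Kᵢ = 1.4450 — both > 1, two phases present.
Newton–Raphson from ψ = 0.55:
  ψ = 0.5500: g = -0.15126, g' = -0.5386 → ψ = 0.2692
  ψ = 0.2692: g = -0.00104, g' = -0.5545 → ψ = 0.2673
Converged at ψ = 0.2673.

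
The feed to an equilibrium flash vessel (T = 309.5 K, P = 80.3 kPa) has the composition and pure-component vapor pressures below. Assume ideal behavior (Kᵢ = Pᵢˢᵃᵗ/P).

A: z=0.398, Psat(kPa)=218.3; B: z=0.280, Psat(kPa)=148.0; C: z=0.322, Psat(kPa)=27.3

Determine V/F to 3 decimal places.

Raoult's law: Kᵢ = Pᵢˢᵃᵗ/P = Pᵢˢᵃᵗ/80.3.
  K_A = 218.3/80.3 = 2.71856, K_B = 148.0/80.3 = 1.84309, K_C = 27.3/80.3 = 0.33998
Material balance + equilibrium reduce to Σ zᵢ(Kᵢ−1)/(1+V/F(Kᵢ−1)) = 0.
Feasibility: ΣzᵢKᵢ = 1.708, Σzᵢ/Kᵢ = 1.245 — both > 1, two phases present.
Newton–Raphson from V/F = 0.5:
  V/F = 0.500: g = 0.2167, g' = -0.751 → V/F = 0.789
  V/F = 0.789: g = -0.0110, g' = -0.894 → V/F = 0.776
Converged at V/F = 0.776.

V/F = 0.776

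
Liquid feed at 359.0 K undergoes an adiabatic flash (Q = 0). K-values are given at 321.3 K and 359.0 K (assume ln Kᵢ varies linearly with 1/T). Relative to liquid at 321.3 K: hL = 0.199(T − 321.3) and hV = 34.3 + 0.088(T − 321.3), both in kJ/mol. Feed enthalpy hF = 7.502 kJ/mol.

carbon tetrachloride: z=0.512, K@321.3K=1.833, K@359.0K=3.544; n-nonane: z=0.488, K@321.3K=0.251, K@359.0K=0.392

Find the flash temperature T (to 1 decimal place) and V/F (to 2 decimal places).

Adiabatic flash: solve Rachford–Rice at each trial T, then check hF = ψ·hV(T) + (1−ψ)·hL(T).
  T = 321.3 K: K = (1.833, 0.251), RR gives ψ = 0.098, H_out = 3.353 kJ/mol
  T = 359.0 K: K = (3.544, 0.392), RR gives ψ = 0.650, H_out = 27.086 kJ/mol
  T = 340.1 K: K = (2.593, 0.317), RR gives ψ = 0.444, H_out = 18.038 kJ/mol
  T = 330.7 K: K = (2.191, 0.283), RR gives ψ = 0.305, H_out = 12.000 kJ/mol
  T = 326.0 K: K = (2.007, 0.267), RR gives ψ = 0.214, H_out = 8.149 kJ/mol
  T = 323.6 K: K = (1.917, 0.259), RR gives ψ = 0.158, H_out = 5.847 kJ/mol
Linear interpolation between T = 323.6 (H_out = 5.847) and T = 326.0 (H_out = 8.149) on hF = 7.502 gives T ≈ 325.3 K, at which ψ = 0.20.

T = 325.3 K, V/F = 0.20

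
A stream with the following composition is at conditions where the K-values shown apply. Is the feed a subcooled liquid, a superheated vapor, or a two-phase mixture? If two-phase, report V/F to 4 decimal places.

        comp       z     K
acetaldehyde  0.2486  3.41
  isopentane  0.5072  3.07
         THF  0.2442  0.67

superheated vapor

ΣzᵢKᵢ = 2.5684; Σzᵢ/Kᵢ = 0.6026.
Since Σzᵢ/Kᵢ < 1 the mixture is above its dew point — single vapor phase.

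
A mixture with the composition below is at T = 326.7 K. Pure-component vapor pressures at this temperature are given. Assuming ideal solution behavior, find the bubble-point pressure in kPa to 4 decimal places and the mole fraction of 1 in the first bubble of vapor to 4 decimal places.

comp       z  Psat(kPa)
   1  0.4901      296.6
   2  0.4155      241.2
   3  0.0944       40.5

At the bubble point ψ → 0, so ΣzᵢKᵢ = 1 with Kᵢ = Pᵢˢᵃᵗ/P ⇒ P = ΣzᵢPᵢˢᵃᵗ.
P = 0.4901·296.6 + 0.4155·241.2 + 0.0944·40.5 = 249.4055 kPa
yᵢ = zᵢPᵢˢᵃᵗ/P ⇒ y_1 = 0.4901·296.6/249.4055 = 0.5828

Pbub = 249.4055 kPa, y_1 = 0.5828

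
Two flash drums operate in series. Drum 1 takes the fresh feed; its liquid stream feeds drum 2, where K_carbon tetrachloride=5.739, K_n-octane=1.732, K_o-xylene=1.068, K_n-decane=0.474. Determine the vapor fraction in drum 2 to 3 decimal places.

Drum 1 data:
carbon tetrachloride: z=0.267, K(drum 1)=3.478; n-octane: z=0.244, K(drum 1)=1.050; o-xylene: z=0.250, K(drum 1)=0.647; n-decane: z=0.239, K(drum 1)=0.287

V/F (drum 2) = 0.703

Drum 1:
Newton iteration, ψ₁⁰ = 0.64:
  ψ₁ = 0.640: g = -0.1598, g' = -0.709 → ψ₁ = 0.415
  ψ₁ = 0.415: g = -0.0070, g' = -0.687 → ψ₁ = 0.404
Converged at ψ₁ = 0.404.
Drum-1 compositions:
  carbon tetrachloride: x = 0.133, y = 0.464
  n-octane: x = 0.239, y = 0.251
  o-xylene: x = 0.292, y = 0.189
  n-decane: x = 0.336, y = 0.096
Drum-2 feed = drum-1 liquid: z₂ = (0.1334, 0.2392, 0.2916, 0.3358).
Drum 2:
Material balance + equilibrium reduce to Σ zᵢ(Kᵢ−1)/(1+ψ₂(Kᵢ−1)) = 0.
Check two-phase: ΣzᵢKᵢ = 1.650 > 1 and Σzᵢ/Kᵢ = 1.143 > 1, so g(0) = 0.650 > 0 and g(1) = -0.143 < 0.
Iterate (Newton) starting at ψ₂ = 0.41:
  ψ₂ = 0.410: g = 0.1435, g' = -0.574 → ψ₂ = 0.660
  ψ₂ = 0.660: g = 0.0195, g' = -0.453 → ψ₂ = 0.703
Converged at ψ₂ = 0.703.
  carbon tetrachloride: x = 0.031, y = 0.177
  n-octane: x = 0.158, y = 0.273
  o-xylene: x = 0.278, y = 0.297
  n-decane: x = 0.533, y = 0.253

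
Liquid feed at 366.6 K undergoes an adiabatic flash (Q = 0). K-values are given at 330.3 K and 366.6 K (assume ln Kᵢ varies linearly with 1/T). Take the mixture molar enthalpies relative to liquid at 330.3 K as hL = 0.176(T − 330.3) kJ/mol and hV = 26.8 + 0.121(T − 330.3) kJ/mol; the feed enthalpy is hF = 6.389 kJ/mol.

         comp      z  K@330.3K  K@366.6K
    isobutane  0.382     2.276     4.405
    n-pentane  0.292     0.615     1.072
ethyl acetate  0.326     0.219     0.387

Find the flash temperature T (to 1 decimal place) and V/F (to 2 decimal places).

Adiabatic flash: solve Rachford–Rice at each trial T, then check hF = ψ·hV(T) + (1−ψ)·hL(T).
  T = 330.3 K: K = (2.276, 0.615, 0.219), RR gives ψ = 0.152, H_out = 4.071 kJ/mol
  T = 366.6 K: K = (4.405, 1.072, 0.387), RR gives ψ = 0.771, H_out = 25.505 kJ/mol
  T = 348.5 K: K = (3.224, 0.824, 0.296), RR gives ψ = 0.490, H_out = 15.841 kJ/mol
  T = 339.4 K: K = (2.722, 0.715, 0.256), RR gives ψ = 0.337, H_out = 10.467 kJ/mol
  T = 334.9 K: K = (2.494, 0.664, 0.237), RR gives ψ = 0.252, H_out = 7.487 kJ/mol
  T = 332.6 K: K = (2.383, 0.639, 0.228), RR gives ψ = 0.204, H_out = 5.836 kJ/mol
Linear interpolation between T = 332.6 (H_out = 5.836) and T = 334.9 (H_out = 7.487) on hF = 6.389 gives T ≈ 333.4 K, at which ψ = 0.22.

T = 333.4 K, V/F = 0.22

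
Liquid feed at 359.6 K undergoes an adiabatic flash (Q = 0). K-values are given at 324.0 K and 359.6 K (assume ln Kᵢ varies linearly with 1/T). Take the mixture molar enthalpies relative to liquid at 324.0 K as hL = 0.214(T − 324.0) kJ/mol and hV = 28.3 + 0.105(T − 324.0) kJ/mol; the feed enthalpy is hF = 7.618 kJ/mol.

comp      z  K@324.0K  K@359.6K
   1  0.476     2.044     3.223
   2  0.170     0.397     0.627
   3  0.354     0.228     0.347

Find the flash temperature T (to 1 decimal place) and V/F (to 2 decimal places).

Adiabatic flash: solve Rachford–Rice at each trial T, then check hF = ψ·hV(T) + (1−ψ)·hL(T).
  T = 324.0 K: K = (2.044, 0.397, 0.228), RR gives ψ = 0.161, H_out = 4.550 kJ/mol
  T = 359.6 K: K = (3.223, 0.627, 0.347), RR gives ψ = 0.590, H_out = 22.038 kJ/mol
  T = 341.8 K: K = (2.597, 0.505, 0.284), RR gives ψ = 0.405, H_out = 14.475 kJ/mol
  T = 332.9 K: K = (2.311, 0.449, 0.255), RR gives ψ = 0.296, H_out = 9.984 kJ/mol
  T = 328.4 K: K = (2.174, 0.422, 0.241), RR gives ψ = 0.232, H_out = 7.390 kJ/mol
  T = 330.6 K: K = (2.241, 0.435, 0.248), RR gives ψ = 0.264, H_out = 8.692 kJ/mol
Linear interpolation between T = 328.4 (H_out = 7.390) and T = 330.6 (H_out = 8.692) on hF = 7.618 gives T ≈ 328.8 K, at which ψ = 0.24.

T = 328.8 K, V/F = 0.24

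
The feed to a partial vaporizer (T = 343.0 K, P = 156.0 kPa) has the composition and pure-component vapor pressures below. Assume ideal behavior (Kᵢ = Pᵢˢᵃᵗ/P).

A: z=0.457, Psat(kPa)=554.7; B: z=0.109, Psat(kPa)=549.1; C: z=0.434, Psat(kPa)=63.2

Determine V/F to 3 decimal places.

V/F = 0.781

Raoult's law: Kᵢ = Pᵢˢᵃᵗ/P = Pᵢˢᵃᵗ/156.0.
  K_A = 554.7/156.0 = 3.55577, K_B = 549.1/156.0 = 3.51987, K_C = 63.2/156.0 = 0.40513
Material balance + equilibrium reduce to Σ zᵢ(Kᵢ−1)/(1+V/F(Kᵢ−1)) = 0.
Check two-phase: ΣzᵢKᵢ = 2.184 > 1 and Σzᵢ/Kᵢ = 1.231 > 1, so g(0) = 1.184 > 0 and g(1) = -0.231 < 0.
Iterate (Newton) starting at V/F = 0.5:
  V/F = 0.500: g = 0.2668, g' = -1.022 → V/F = 0.761
  V/F = 0.761: g = 0.0190, g' = -0.938 → V/F = 0.781
Converged at V/F = 0.781.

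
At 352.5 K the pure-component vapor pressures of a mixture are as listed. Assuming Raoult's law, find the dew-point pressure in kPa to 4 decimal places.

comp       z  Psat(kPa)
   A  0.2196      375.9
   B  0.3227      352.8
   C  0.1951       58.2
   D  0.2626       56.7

Pdew = 105.4573 kPa

At the dew point ψ → 1, so Σzᵢ/Kᵢ = 1 with Kᵢ = Pᵢˢᵃᵗ/P ⇒ 1/P = Σzᵢ/Pᵢˢᵃᵗ.
1/P = 0.2196/375.9 + 0.3227/352.8 + 0.1951/58.2 + 0.2626/56.7 = 0.0094825 ⇒ P = 105.4573 kPa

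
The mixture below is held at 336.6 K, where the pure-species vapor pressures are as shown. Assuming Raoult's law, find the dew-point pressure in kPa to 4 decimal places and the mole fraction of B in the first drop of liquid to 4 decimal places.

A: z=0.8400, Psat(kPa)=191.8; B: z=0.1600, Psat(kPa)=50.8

Pdew = 132.8168 kPa, x_B = 0.4183

At the dew point ψ → 1, so Σzᵢ/Kᵢ = 1 with Kᵢ = Pᵢˢᵃᵗ/P ⇒ 1/P = Σzᵢ/Pᵢˢᵃᵗ.
1/P = 0.8400/191.8 + 0.1600/50.8 = 0.0075292 ⇒ P = 132.8168 kPa
xᵢ = zᵢP/Pᵢˢᵃᵗ ⇒ x_B = 0.1600·132.8168/50.8 = 0.4183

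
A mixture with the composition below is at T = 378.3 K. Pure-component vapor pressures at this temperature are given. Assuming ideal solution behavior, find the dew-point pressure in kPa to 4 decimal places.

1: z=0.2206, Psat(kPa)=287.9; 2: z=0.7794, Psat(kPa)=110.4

At the dew point ψ → 1, so Σzᵢ/Kᵢ = 1 with Kᵢ = Pᵢˢᵃᵗ/P ⇒ 1/P = Σzᵢ/Pᵢˢᵃᵗ.
1/P = 0.2206/287.9 + 0.7794/110.4 = 0.0078260 ⇒ P = 127.7789 kPa

Pdew = 127.7789 kPa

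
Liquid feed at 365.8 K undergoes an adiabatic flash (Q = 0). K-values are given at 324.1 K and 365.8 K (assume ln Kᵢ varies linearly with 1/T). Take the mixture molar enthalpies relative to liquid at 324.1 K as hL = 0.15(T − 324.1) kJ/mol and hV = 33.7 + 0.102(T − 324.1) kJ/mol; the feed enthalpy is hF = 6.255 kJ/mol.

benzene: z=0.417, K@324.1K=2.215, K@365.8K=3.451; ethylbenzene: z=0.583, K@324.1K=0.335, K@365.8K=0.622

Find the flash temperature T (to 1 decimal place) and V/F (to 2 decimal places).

Adiabatic flash: solve Rachford–Rice at each trial T, then check hF = ψ·hV(T) + (1−ψ)·hL(T).
  T = 324.1 K: K = (2.215, 0.335), RR gives ψ = 0.147, H_out = 4.962 kJ/mol
  T = 365.8 K: K = (3.451, 0.622), RR gives ψ = 0.865, H_out = 33.684 kJ/mol
  T = 345.0 K: K = (2.804, 0.465), RR gives ψ = 0.457, H_out = 18.072 kJ/mol
  T = 334.6 K: K = (2.503, 0.397), RR gives ψ = 0.304, H_out = 11.659 kJ/mol
  T = 329.4 K: K = (2.358, 0.366), RR gives ψ = 0.228, H_out = 8.421 kJ/mol
  T = 326.8 K: K = (2.287, 0.350), RR gives ψ = 0.189, H_out = 6.751 kJ/mol
  T = 325.5 K: K = (2.252, 0.343), RR gives ψ = 0.169, H_out = 5.897 kJ/mol
Linear interpolation between T = 325.5 (H_out = 5.897) and T = 326.8 (H_out = 6.751) on hF = 6.255 gives T ≈ 326.0 K, at which ψ = 0.18.

T = 326.0 K, V/F = 0.18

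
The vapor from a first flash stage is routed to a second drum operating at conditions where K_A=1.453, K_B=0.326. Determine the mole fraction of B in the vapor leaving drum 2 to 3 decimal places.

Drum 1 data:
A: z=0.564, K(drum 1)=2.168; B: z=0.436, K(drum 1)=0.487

Drum 1:
Let ψ₁ = V/F and solve Σ zᵢ(Kᵢ−1)/(1+ψ₁(Kᵢ−1)) = 0.
g(0) = ΣzᵢKᵢ − 1 = 0.435 and g(1) = 1 − Σzᵢ/Kᵢ = -0.155, so a root lies in (0, 1).
Newton iteration, ψ₁⁰ = 0.69:
  ψ₁ = 0.690: g = 0.0186, g' = -0.511 → ψ₁ = 0.726
Converged at ψ₁ = 0.726.
Drum-1 compositions:
  A: x = 0.305, y = 0.662
  B: x = 0.695, y = 0.338
Drum-2 feed = drum-1 vapor: z₂ = (0.6616, 0.3384).
Drum 2:
Binary case is linear: z₁(K₁−1)(1+ψ₂(K₂−1)) + z₂(K₂−1)(1+ψ₂(K₁−1)) = 0
⇒ ψ₂ = [z₁(K₁−1)+z₂(K₂−1)] / [−(K₁−1)(K₂−1)] = 0.0716/0.3053 = 0.235
  A: x = 0.598, y = 0.869
  B: x = 0.402, y = 0.131

y_B (drum 2) = 0.131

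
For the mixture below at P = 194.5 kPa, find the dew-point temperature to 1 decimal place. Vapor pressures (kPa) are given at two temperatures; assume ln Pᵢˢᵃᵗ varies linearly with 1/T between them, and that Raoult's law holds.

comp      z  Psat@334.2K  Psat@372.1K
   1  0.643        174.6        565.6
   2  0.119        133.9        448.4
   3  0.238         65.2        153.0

Dew-point temperature: Σzᵢ·P/Pᵢˢᵃᵗ(T) = 1. Interpolate ln Pᵢˢᵃᵗ = aᵢ + bᵢ/T.
  T = 334.2 K: ΣzᵢP/Pᵢˢᵃᵗ = 1.5991
  T = 372.1 K: ΣzᵢP/Pᵢˢᵃᵗ = 0.5753
  T = 353.1 K: ΣzᵢP/Pᵢˢᵃᵗ = 0.9313
  T = 343.6 K: ΣzᵢP/Pᵢˢᵃᵗ = 1.2119
  T = 348.4 K: ΣzᵢP/Pᵢˢᵃᵗ = 1.0588
  T = 350.8 K: ΣzᵢP/Pᵢˢᵃᵗ = 0.9912
Interpolating between 348.4 K and 350.8 K gives T ≈ 350.5 K.

T = 350.5 K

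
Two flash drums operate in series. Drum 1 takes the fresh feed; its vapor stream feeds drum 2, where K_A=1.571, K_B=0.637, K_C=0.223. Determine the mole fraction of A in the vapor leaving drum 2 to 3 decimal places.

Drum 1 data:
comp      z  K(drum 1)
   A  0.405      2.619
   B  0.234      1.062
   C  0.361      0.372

Drum 1:
Let ψ₁ = V/F and solve Σ zᵢ(Kᵢ−1)/(1+ψ₁(Kᵢ−1)) = 0.
g(0) = ΣzᵢKᵢ − 1 = 0.443 and g(1) = 1 − Σzᵢ/Kᵢ = -0.345, so a root lies in (0, 1).
Iterate (Newton) starting at ψ₁ = 0.48:
  ψ₁ = 0.480: g = 0.0585, g' = -0.629 → ψ₁ = 0.573
Converged at ψ₁ = 0.573.
Drum-1 compositions:
  A: x = 0.210, y = 0.550
  B: x = 0.226, y = 0.240
  C: x = 0.564, y = 0.210
Drum-2 feed = drum-1 vapor: z₂ = (0.5502, 0.2400, 0.2098).
Drum 2:
Material balance + equilibrium reduce to Σ zᵢ(Kᵢ−1)/(1+ψ₂(Kᵢ−1)) = 0.
g(0) = ΣzᵢKᵢ − 1 = 0.064 and g(1) = 1 − Σzᵢ/Kᵢ = -0.668, so a root lies in (0, 1).
Iterate (Newton) starting at ψ₂ = 0.5:
  ψ₂ = 0.500: g = -0.1286, g' = -0.494 → ψ₂ = 0.240
  ψ₂ = 0.240: g = -0.0195, g' = -0.368 → ψ₂ = 0.187
  ψ₂ = 0.187: g = -0.0003, g' = -0.356 → ψ₂ = 0.186
Converged at ψ₂ = 0.186.
  A: x = 0.497, y = 0.781
  B: x = 0.257, y = 0.164
  C: x = 0.245, y = 0.055

y_A (drum 2) = 0.781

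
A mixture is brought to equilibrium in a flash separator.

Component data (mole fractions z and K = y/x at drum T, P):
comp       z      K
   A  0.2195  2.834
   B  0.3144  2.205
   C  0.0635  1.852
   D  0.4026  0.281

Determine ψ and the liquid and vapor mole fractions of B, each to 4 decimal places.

Material balance + equilibrium reduce to Σ zᵢ(Kᵢ−1)/(1+ψ(Kᵢ−1)) = 0.
Check two-phase: ΣzᵢKᵢ = 1.5460 > 1 and Σzᵢ/Kᵢ = 1.6871 > 1, so g(0) = 0.5460 > 0 and g(1) = -0.6871 < 0.
Newton iteration, ψ⁰ = 0.32:
  ψ = 0.3200: g = 0.19364, g' = -0.9105 → ψ = 0.5327
  ψ = 0.5327: g = 0.00244, g' = -0.9268 → ψ = 0.5353
Converged at ψ = 0.5353.
Compositions from xᵢ = zᵢ/(1+ψ(Kᵢ−1)), yᵢ = Kᵢxᵢ:
  A: x = 0.1108, y = 0.3139
  B: x = 0.1911, y = 0.4214
  C: x = 0.0436, y = 0.0808
  D: x = 0.6545, y = 0.1839

ψ = 0.5353, x_B = 0.1911, y_B = 0.4214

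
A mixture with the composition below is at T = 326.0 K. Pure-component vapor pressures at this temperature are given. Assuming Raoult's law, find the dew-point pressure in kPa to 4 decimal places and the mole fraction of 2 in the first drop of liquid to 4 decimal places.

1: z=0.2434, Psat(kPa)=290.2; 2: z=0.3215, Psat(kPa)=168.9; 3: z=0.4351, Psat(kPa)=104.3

Pdew = 144.6373 kPa, x_2 = 0.2753

At the dew point ψ → 1, so Σzᵢ/Kᵢ = 1 with Kᵢ = Pᵢˢᵃᵗ/P ⇒ 1/P = Σzᵢ/Pᵢˢᵃᵗ.
1/P = 0.2434/290.2 + 0.3215/168.9 + 0.4351/104.3 = 0.0069138 ⇒ P = 144.6373 kPa
xᵢ = zᵢP/Pᵢˢᵃᵗ ⇒ x_2 = 0.3215·144.6373/168.9 = 0.2753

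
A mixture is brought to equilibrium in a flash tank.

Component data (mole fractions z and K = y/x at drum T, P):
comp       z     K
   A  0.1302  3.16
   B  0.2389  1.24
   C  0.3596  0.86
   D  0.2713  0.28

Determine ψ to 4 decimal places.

Newton–Raphson from ψ = 0.36:
  ψ = 0.3600: g = -0.10571, g' = -0.4680 → ψ = 0.1341
  ψ = 0.1341: g = 0.00609, g' = -0.5578 → ψ = 0.1450
  ψ = 0.1450: g = 0.00006, g' = -0.5478 → ψ = 0.1451
Converged at ψ = 0.1451.

ψ = 0.1451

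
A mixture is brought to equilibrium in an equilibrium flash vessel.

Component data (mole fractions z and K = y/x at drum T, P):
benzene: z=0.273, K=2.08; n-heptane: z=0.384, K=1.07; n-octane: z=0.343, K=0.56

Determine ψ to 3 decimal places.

Rachford–Rice: g(ψ) = Σ zᵢ(Kᵢ−1)/(1+ψ(Kᵢ−1)) = 0.
Feasibility: ΣzᵢKᵢ = 1.171, Σzᵢ/Kᵢ = 1.103 — both > 1, two phases present.
Newton–Raphson from ψ = 0.37:
  ψ = 0.370: g = 0.0566, g' = -0.259 → ψ = 0.588
  ψ = 0.588: g = 0.0024, g' = -0.242 → ψ = 0.599
Converged at ψ = 0.599.

ψ = 0.599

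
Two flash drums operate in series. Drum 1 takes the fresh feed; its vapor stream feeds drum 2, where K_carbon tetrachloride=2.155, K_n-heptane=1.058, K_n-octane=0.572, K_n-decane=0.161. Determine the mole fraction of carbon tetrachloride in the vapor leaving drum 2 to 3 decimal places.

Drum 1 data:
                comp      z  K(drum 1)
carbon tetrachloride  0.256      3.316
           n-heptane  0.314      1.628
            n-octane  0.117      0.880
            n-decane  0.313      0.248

Drum 1:
Material balance + equilibrium reduce to Σ zᵢ(Kᵢ−1)/(1+ψ₁(Kᵢ−1)) = 0.
Check two-phase: ΣzᵢKᵢ = 1.541 > 1 and Σzᵢ/Kᵢ = 1.665 > 1, so g(0) = 0.541 > 0 and g(1) = -0.665 < 0.
Newton iteration, ψ₁⁰ = 0.58:
  ψ₁ = 0.580: g = -0.0350, g' = -0.875 → ψ₁ = 0.540
  ψ₁ = 0.540: g = -0.0007, g' = -0.844 → ψ₁ = 0.539
Converged at ψ₁ = 0.539.
Drum-1 compositions:
  carbon tetrachloride: x = 0.114, y = 0.377
  n-heptane: x = 0.235, y = 0.382
  n-octane: x = 0.125, y = 0.110
  n-decane: x = 0.527, y = 0.131
Drum-2 feed = drum-1 vapor: z₂ = (0.3775, 0.3819, 0.1101, 0.1306).
Drum 2:
Iterate (Newton) starting at ψ₂ = 0.55:
  ψ₂ = 0.550: g = 0.0230, g' = -0.541 → ψ₂ = 0.593
  ψ₂ = 0.593: g = -0.0008, g' = -0.578 → ψ₂ = 0.591
Converged at ψ₂ = 0.591.
  carbon tetrachloride: x = 0.224, y = 0.483
  n-heptane: x = 0.369, y = 0.391
  n-octane: x = 0.147, y = 0.084
  n-decane: x = 0.259, y = 0.042

y_carbon tetrachloride (drum 2) = 0.483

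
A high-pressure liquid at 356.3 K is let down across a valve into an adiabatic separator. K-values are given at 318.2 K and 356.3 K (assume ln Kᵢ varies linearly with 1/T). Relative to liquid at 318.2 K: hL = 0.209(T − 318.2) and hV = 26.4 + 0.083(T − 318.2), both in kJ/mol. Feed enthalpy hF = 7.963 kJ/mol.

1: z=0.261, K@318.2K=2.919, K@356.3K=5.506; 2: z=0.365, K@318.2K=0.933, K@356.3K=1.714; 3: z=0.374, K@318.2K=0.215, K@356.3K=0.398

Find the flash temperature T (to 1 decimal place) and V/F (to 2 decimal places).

T = 322.8 K, V/F = 0.27

Adiabatic flash: solve Rachford–Rice at each trial T, then check hF = ψ·hV(T) + (1−ψ)·hL(T).
  T = 318.2 K: K = (2.919, 0.933, 0.215), RR gives ψ = 0.187, H_out = 4.928 kJ/mol
  T = 356.3 K: K = (5.506, 1.714, 0.398), RR gives ψ = 0.784, H_out = 24.901 kJ/mol
  T = 337.2 K: K = (4.078, 1.285, 0.297), RR gives ψ = 0.503, H_out = 16.046 kJ/mol
  T = 327.7 K: K = (3.467, 1.100, 0.254), RR gives ψ = 0.354, H_out = 10.906 kJ/mol
  T = 322.9 K: K = (3.182, 1.014, 0.234), RR gives ψ = 0.272, H_out = 8.013 kJ/mol
  T = 320.5 K: K = (3.046, 0.972, 0.224), RR gives ψ = 0.229, H_out = 6.472 kJ/mol
Linear interpolation between T = 320.5 (H_out = 6.472) and T = 322.9 (H_out = 8.013) on hF = 7.963 gives T ≈ 322.8 K, at which ψ = 0.27.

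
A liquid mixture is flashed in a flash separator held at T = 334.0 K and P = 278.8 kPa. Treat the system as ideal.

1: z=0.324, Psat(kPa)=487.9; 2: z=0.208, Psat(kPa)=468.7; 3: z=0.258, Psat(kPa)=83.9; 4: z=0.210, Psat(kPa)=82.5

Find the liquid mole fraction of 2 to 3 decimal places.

x_2 = 0.193

Raoult's law: Kᵢ = Pᵢˢᵃᵗ/P = Pᵢˢᵃᵗ/278.8.
  K_1 = 487.9/278.8 = 1.75000, K_2 = 468.7/278.8 = 1.68113, K_3 = 83.9/278.8 = 0.30093, K_4 = 82.5/278.8 = 0.29591
Let ψ = V/F and solve Σ zᵢ(Kᵢ−1)/(1+ψ(Kᵢ−1)) = 0.
Check two-phase: ΣzᵢKᵢ = 1.056 > 1 and Σzᵢ/Kᵢ = 1.876 > 1, so g(0) = 0.056 > 0 and g(1) = -0.876 < 0.
Newton iteration, ψ⁰ = 0.57:
  ψ = 0.570: g = -0.2745, g' = -0.778 → ψ = 0.217
  ψ = 0.217: g = -0.0549, g' = -0.528 → ψ = 0.113
  ψ = 0.113: g = -0.0011, g' = -0.510 → ψ = 0.111
Converged at ψ = 0.111.
Compositions from xᵢ = zᵢ/(1+ψ(Kᵢ−1)), yᵢ = Kᵢxᵢ:
  1: x = 0.299, y = 0.523
  2: x = 0.193, y = 0.325
  3: x = 0.280, y = 0.084
  4: x = 0.228, y = 0.067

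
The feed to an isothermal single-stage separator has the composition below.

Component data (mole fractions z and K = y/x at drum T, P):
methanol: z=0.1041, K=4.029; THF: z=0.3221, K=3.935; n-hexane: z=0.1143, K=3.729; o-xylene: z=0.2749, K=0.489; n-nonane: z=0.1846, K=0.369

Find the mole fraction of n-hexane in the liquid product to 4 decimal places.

Let ψ = V/F and solve Σ zᵢ(Kᵢ−1)/(1+ψ(Kᵢ−1)) = 0.
Feasibility: ΣzᵢKᵢ = 2.3157, Σzᵢ/Kᵢ = 1.2008 — both > 1, two phases present.
Iterate (Newton) starting at ψ = 0.5:
  ψ = 0.5000: g = 0.28159, g' = -1.0454 → ψ = 0.7694
  ψ = 0.7694: g = 0.02761, g' = -0.9086 → ψ = 0.7997
  ψ = 0.7997: g = -0.00013, g' = -0.9181 → ψ = 0.7996
Converged at ψ = 0.7996.
Compositions from xᵢ = zᵢ/(1+ψ(Kᵢ−1)), yᵢ = Kᵢxᵢ:
  methanol: x = 0.0304, y = 0.1226
  THF: x = 0.0962, y = 0.3787
  n-hexane: x = 0.0359, y = 0.1339
  o-xylene: x = 0.4648, y = 0.2273
  n-nonane: x = 0.3726, y = 0.1375

x_n-hexane = 0.0359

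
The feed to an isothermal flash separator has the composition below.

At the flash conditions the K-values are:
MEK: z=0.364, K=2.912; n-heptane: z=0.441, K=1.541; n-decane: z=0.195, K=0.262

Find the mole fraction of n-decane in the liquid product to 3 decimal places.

x_n-decane = 0.567

Rachford–Rice: g(ψ) = Σ zᵢ(Kᵢ−1)/(1+ψ(Kᵢ−1)) = 0.
Check two-phase: ΣzᵢKᵢ = 1.791 > 1 and Σzᵢ/Kᵢ = 1.155 > 1, so g(0) = 0.791 > 0 and g(1) = -0.155 < 0.
Newton iteration, ψ⁰ = 0.31:
  ψ = 0.310: g = 0.4547, g' = -0.798 → ψ = 0.880
  ψ = 0.880: g = 0.0106, g' = -1.108 → ψ = 0.890
  ψ = 0.890: g = -0.0002, g' = -1.141 → ψ = 0.889
Converged at ψ = 0.889.
Compositions from xᵢ = zᵢ/(1+ψ(Kᵢ−1)), yᵢ = Kᵢxᵢ:
  MEK: x = 0.135, y = 0.393
  n-heptane: x = 0.298, y = 0.459
  n-decane: x = 0.567, y = 0.149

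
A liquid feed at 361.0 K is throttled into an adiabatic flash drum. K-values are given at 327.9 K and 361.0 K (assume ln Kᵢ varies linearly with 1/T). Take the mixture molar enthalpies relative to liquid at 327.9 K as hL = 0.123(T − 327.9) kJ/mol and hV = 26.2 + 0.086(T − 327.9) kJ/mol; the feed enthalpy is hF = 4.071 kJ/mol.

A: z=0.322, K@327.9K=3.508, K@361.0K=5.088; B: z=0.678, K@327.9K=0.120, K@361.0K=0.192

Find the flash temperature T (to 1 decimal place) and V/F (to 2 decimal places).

T = 334.1 K, V/F = 0.13

Adiabatic flash: solve Rachford–Rice at each trial T, then check hF = ψ·hV(T) + (1−ψ)·hL(T).
  T = 327.9 K: K = (3.508, 0.120), RR gives ψ = 0.096, H_out = 2.504 kJ/mol
  T = 361.0 K: K = (5.088, 0.192), RR gives ψ = 0.233, H_out = 9.882 kJ/mol
  T = 344.4 K: K = (4.260, 0.153), RR gives ψ = 0.172, H_out = 6.441 kJ/mol
  T = 336.1 K: K = (3.873, 0.136), RR gives ψ = 0.137, H_out = 4.548 kJ/mol
  T = 332.0 K: K = (3.688, 0.128), RR gives ψ = 0.117, H_out = 3.551 kJ/mol
  T = 334.1 K: K = (3.782, 0.132), RR gives ψ = 0.127, H_out = 4.068 kJ/mol
Linear interpolation between T = 334.1 (H_out = 4.068) and T = 336.1 (H_out = 4.548) on hF = 4.071 gives T ≈ 334.1 K, at which ψ = 0.13.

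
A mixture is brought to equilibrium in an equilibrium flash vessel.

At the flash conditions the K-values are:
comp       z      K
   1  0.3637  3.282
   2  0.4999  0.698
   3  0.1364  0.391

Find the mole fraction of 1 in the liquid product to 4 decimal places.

x_1 = 0.1442

Rachford–Rice: g(β) = Σ zᵢ(Kᵢ−1)/(1+β(Kᵢ−1)) = 0.
Check two-phase: ΣzᵢKᵢ = 1.5959 > 1 and Σzᵢ/Kᵢ = 1.1759 > 1, so g(0) = 0.5959 > 0 and g(1) = -0.1759 < 0.
Newton iteration, β⁰ = 0.41:
  β = 0.4100: g = 0.14577, g' = -0.6548 → β = 0.6326
  β = 0.6326: g = 0.01789, g' = -0.5207 → β = 0.6670
  β = 0.6670: g = 0.00015, g' = -0.5127 → β = 0.6673
Converged at β = 0.6673.
Compositions from xᵢ = zᵢ/(1+β(Kᵢ−1)), yᵢ = Kᵢxᵢ:
  1: x = 0.1442, y = 0.4732
  2: x = 0.6261, y = 0.4370
  3: x = 0.2298, y = 0.0898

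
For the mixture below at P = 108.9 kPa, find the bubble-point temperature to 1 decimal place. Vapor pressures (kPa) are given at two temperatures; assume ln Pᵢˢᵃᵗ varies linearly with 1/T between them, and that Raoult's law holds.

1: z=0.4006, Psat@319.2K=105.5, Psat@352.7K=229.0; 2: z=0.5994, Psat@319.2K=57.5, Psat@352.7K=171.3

Bubble-point temperature: ΣzᵢPᵢˢᵃᵗ(T) = P. Interpolate ln Pᵢˢᵃᵗ = aᵢ + bᵢ/T.
  T = 319.2 K: ΣzᵢPᵢˢᵃᵗ = 76.73 kPa
  T = 352.7 K: ΣzᵢPᵢˢᵃᵗ = 194.41 kPa
  T = 335.9 K: ΣzᵢPᵢˢᵃᵗ = 124.44 kPa
  T = 327.5 K: ΣzᵢPᵢˢᵃᵗ = 98.09 kPa
  T = 331.7 K: ΣzᵢPᵢˢᵃᵗ = 110.63 kPa
  T = 329.6 K: ΣzᵢPᵢˢᵃᵗ = 104.20 kPa
Interpolating between 329.6 K and 331.7 K gives T ≈ 331.1 K.

T = 331.1 K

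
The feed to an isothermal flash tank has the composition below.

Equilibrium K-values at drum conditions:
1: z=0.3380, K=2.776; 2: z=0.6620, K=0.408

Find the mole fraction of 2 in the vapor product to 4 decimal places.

y_2 = 0.3060

Binary case is linear: z₁(K₁−1)(1+β(K₂−1)) + z₂(K₂−1)(1+β(K₁−1)) = 0
⇒ β = [z₁(K₁−1)+z₂(K₂−1)] / [−(K₁−1)(K₂−1)] = 0.20838/1.05139 = 0.1982
Compositions from xᵢ = zᵢ/(1+β(Kᵢ−1)), yᵢ = Kᵢxᵢ:
  1: x = 0.2500, y = 0.6940
  2: x = 0.7500, y = 0.3060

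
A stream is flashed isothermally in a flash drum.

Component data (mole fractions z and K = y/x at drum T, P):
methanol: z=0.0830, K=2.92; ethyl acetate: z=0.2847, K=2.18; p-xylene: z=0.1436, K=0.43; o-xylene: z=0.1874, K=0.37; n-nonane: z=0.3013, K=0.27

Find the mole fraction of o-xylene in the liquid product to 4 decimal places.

x_o-xylene = 0.1976

Rachford–Rice: g(ψ) = Σ zᵢ(Kᵢ−1)/(1+ψ(Kᵢ−1)) = 0.
g(0) = ΣzᵢKᵢ − 1 = 0.0754 and g(1) = 1 − Σzᵢ/Kᵢ = -1.1154, so a root lies in (0, 1).
Newton iteration, ψ⁰ = 0.66:
  ψ = 0.6600: g = -0.49860, g' = -1.1206 → ψ = 0.2150
  ψ = 0.2150: g = -0.11001, g' = -0.7915 → ψ = 0.0761
  ψ = 0.0761: g = 0.00489, g' = -0.8798 → ψ = 0.0816
Converged at ψ = 0.0816.
Compositions from xᵢ = zᵢ/(1+ψ(Kᵢ−1)), yᵢ = Kᵢxᵢ:
  methanol: x = 0.0718, y = 0.2095
  ethyl acetate: x = 0.2597, y = 0.5661
  p-xylene: x = 0.1506, y = 0.0648
  o-xylene: x = 0.1976, y = 0.0731
  n-nonane: x = 0.3204, y = 0.0865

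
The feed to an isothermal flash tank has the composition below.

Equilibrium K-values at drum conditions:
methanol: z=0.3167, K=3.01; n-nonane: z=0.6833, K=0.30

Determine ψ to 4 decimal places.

Rachford–Rice: g(ψ) = Σ zᵢ(Kᵢ−1)/(1+ψ(Kᵢ−1)) = 0.
Check two-phase: ΣzᵢKᵢ = 1.1583 > 1 and Σzᵢ/Kᵢ = 2.3829 > 1, so g(0) = 0.1583 > 0 and g(1) = -1.3829 < 0.
Binary case is linear: z₁(K₁−1)(1+ψ(K₂−1)) + z₂(K₂−1)(1+ψ(K₁−1)) = 0
⇒ ψ = [z₁(K₁−1)+z₂(K₂−1)] / [−(K₁−1)(K₂−1)] = 0.15826/1.40700 = 0.1125

ψ = 0.1125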